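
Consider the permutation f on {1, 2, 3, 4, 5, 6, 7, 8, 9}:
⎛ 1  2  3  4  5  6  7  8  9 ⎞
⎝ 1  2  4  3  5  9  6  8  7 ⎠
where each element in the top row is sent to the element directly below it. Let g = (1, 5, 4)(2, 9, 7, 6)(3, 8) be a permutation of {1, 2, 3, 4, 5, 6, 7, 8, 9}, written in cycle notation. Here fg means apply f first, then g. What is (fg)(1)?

5

f(1) = 1, then g(1) = 5; composing gives (fg)(1) = 5.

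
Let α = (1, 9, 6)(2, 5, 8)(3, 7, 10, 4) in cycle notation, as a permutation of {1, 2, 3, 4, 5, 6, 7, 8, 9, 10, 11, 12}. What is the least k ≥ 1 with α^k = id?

The cycle type of α is (4, 3, 3, 1, 1).
Since disjoint cycles commute, ord(α) = lcm(4, 3, 3) = 12.

12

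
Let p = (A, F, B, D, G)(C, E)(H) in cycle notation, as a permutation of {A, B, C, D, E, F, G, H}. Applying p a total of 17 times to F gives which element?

F lies in the 5-cycle (A, F, B, D, G).
Since the cycle has length 5, p^17 acts on it the same as p^2 (17 mod 5 = 2).
Stepping 2 places around the cycle: F → B → D.

D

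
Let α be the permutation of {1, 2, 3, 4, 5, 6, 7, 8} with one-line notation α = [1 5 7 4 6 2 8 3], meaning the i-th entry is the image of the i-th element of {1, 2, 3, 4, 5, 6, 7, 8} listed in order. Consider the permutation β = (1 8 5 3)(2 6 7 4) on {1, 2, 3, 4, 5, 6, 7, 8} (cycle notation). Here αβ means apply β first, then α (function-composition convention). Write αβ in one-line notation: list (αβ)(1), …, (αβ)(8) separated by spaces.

Chase each element through β then α: 1 → 8 → 3; 2 → 6 → 2; 3 → 1 → 1; 4 → 2 → 5; 5 → 3 → 7; 6 → 7 → 8; 7 → 4 → 4; 8 → 5 → 6.
Collecting the images, αβ = [3 2 1 5 7 8 4 6].

3 2 1 5 7 8 4 6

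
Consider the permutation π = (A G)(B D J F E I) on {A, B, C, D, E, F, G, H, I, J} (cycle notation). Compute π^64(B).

E

B lies in the 6-cycle (B D J F E I).
Powers repeat with period 6 on this cycle, and 64 mod 6 = 4, so π^64(B) = π^4(B).
Advancing 4 steps from B: B → D → J → F → E.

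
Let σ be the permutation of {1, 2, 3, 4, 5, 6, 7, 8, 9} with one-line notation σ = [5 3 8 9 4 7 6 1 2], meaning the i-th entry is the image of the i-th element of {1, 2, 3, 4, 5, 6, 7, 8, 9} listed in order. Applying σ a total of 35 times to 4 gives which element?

Tracing 4 → 9 → … returns to 4 after 7 steps, so 4 lies in a 7-cycle (1, 5, 4, 9, 2, 3, 8).
On a 7-cycle, σ^7 is the identity, so σ^35 = σ^0 there (35 ≡ 0 mod 7).
So σ^35(4) = 4.

4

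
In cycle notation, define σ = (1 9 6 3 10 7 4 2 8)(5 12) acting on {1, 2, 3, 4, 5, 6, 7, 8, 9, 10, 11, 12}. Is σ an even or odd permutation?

The cycle lengths are 9, 2, 1.
A cycle is odd iff its length is even; σ has 1 even-length cycle, so sgn(σ) = (−1)^1 and σ is odd.

odd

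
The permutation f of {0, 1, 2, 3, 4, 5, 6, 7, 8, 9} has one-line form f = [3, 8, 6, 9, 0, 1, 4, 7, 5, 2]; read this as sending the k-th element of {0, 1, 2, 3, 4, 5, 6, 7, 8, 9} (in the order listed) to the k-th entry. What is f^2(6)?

0

Tracing 6 → 4 → … returns to 6 after 6 steps, so 6 lies in a 6-cycle (0, 3, 9, 2, 6, 4).
Stepping 2 places around the cycle: 6 → 4 → 0.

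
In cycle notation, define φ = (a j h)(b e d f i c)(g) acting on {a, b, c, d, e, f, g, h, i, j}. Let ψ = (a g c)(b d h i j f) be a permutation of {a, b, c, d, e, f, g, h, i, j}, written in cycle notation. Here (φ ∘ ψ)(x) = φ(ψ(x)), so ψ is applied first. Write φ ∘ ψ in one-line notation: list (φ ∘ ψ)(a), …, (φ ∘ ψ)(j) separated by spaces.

Chase each element through ψ then φ: a → g → g; b → d → f; c → a → j; d → h → a; e → e → d; f → b → e; g → c → b; h → i → c; i → j → h; j → f → i.
Collecting the images, φ ∘ ψ = [g f j a d e b c h i].

g f j a d e b c h i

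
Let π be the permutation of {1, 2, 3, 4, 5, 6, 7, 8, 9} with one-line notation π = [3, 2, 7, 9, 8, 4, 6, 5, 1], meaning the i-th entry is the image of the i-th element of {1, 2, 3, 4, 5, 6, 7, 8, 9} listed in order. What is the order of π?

Decomposing into disjoint cycles gives cycle lengths 6, 2, 1.
The order is lcm(6, 2) = 6.

6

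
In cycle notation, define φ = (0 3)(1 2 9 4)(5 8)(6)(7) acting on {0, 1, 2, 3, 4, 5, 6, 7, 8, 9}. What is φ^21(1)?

2

1 lies in the 4-cycle (1 2 9 4).
Since the cycle has length 4, φ^21 acts on it the same as φ^1 (21 mod 4 = 1).
Advancing 1 step from 1: 1 → 2.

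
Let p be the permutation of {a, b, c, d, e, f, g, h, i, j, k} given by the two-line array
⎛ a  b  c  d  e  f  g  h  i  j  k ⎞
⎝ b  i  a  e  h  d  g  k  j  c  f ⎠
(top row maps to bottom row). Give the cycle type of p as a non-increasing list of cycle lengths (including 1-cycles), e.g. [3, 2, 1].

The disjoint cycles are (a, b, i, j, c)(d, e, h, k, f)(g), with lengths 5, 5, 1 in non-increasing order.

[5, 5, 1]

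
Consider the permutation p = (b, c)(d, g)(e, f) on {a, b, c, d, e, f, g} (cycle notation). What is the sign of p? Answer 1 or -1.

-1

The cycle lengths are 2, 2, 2, 1.
A cycle of length ℓ contributes ℓ−1 transpositions, so p is a product of 1 + 1 + 1 = 3 transpositions — odd.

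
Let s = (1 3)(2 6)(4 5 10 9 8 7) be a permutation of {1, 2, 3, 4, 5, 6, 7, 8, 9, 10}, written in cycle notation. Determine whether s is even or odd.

odd

The cycle lengths are 6, 2, 2.
A cycle is odd iff its length is even; s has 3 even-length cycles, so sgn(s) = (−1)^3 and s is odd.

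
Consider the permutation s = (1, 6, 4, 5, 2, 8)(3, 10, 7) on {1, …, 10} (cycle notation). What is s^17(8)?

2

8 lies in the 6-cycle (1, 6, 4, 5, 2, 8).
Powers repeat with period 6 on this cycle, and 17 mod 6 = 5, so s^17(8) = s^5(8).
Stepping 5 places around the cycle: 8 → 1 → 6 → 4 → 5 → 2.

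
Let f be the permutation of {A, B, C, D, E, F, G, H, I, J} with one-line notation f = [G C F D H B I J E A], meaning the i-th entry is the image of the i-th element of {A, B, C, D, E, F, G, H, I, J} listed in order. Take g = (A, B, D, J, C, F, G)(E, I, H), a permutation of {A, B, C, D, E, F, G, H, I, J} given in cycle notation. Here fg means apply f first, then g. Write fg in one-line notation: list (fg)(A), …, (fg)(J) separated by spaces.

A F G J E D H C I B

Chase each element through f then g: A → G → A; B → C → F; C → F → G; D → D → J; E → H → E; F → B → D; G → I → H; H → J → C; I → E → I; J → A → B.
So fg in one-line form is A F G J E D H C I B.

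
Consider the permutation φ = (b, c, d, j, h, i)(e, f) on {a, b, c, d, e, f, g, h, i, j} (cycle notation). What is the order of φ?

The cycle type of φ is (6, 2, 1, 1).
The order is lcm(6, 2) = 6.

6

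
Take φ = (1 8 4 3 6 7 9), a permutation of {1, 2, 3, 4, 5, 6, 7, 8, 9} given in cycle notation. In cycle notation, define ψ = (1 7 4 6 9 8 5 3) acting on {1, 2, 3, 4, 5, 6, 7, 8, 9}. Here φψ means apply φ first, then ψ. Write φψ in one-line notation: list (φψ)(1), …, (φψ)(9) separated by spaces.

5 2 9 1 3 4 8 6 7

Chase each element through φ then ψ: 1 → 8 → 5; 2 → 2 → 2; 3 → 6 → 9; 4 → 3 → 1; 5 → 5 → 3; 6 → 7 → 4; 7 → 9 → 8; 8 → 4 → 6; 9 → 1 → 7.
Collecting the images, φψ = [5 2 9 1 3 4 8 6 7].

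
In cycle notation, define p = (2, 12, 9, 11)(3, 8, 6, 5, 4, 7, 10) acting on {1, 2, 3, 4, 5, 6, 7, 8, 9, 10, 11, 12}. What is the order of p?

28

The disjoint cycles have lengths 7, 4, 1.
The order is lcm(7, 4) = 28.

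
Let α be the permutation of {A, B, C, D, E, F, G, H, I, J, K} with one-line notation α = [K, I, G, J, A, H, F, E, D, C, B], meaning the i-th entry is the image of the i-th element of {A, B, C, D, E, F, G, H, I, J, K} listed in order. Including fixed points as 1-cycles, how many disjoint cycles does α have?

The cycle decomposition is (A K B I D J C G F H E), which has 1 cycle (counting 1-cycles).

1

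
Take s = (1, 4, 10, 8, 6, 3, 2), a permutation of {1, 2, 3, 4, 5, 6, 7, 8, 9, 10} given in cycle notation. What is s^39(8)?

8 lies in the 7-cycle (1, 4, 10, 8, 6, 3, 2).
On a 7-cycle, s^7 is the identity, so s^39 = s^4 there (39 ≡ 4 mod 7).
Stepping 4 places around the cycle: 8 → 6 → 3 → 2 → 1.

1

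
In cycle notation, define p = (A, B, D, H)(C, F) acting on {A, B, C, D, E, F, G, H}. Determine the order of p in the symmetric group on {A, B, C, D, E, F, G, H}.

The cycle type of p is (4, 2, 1, 1).
The order of p is the least common multiple of its cycle lengths: lcm(4, 2) = 4.

4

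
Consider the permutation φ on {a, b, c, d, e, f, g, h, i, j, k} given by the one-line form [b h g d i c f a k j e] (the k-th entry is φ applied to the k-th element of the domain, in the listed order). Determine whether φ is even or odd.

even

In disjoint-cycle form the cycle lengths are 3, 3, 3, 1, 1.
A cycle of length ℓ contributes ℓ−1 transpositions, so φ is a product of 2 + 2 + 2 = 6 transpositions — even.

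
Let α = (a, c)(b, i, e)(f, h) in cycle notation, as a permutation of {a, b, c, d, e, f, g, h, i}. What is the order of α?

The cycle type of α is (3, 2, 2, 1, 1).
The order of α is the least common multiple of its cycle lengths: lcm(3, 2, 2) = 6.

6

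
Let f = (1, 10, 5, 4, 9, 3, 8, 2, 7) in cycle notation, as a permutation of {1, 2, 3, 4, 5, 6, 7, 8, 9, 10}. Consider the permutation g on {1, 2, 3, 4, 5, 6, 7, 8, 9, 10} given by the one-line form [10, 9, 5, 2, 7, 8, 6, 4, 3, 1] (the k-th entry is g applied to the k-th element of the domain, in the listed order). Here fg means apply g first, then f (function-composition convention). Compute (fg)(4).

g(4) = 2, then f(2) = 7; composing gives (fg)(4) = 7.

7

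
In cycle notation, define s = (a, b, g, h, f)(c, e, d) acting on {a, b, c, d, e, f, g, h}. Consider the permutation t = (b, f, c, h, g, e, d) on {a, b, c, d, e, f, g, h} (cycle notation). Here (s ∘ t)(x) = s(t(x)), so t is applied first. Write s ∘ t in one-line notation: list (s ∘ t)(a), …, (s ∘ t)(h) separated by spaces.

(s ∘ t)(x) = s(t(x)). Computing each image: s(t(a)) = s(a) = b, s(t(b)) = s(f) = a, s(t(c)) = s(h) = f, s(t(d)) = s(b) = g, s(t(e)) = s(d) = c, s(t(f)) = s(c) = e, s(t(g)) = s(e) = d, s(t(h)) = s(g) = h.
Hence s ∘ t = [b a f g c e d h].

b a f g c e d h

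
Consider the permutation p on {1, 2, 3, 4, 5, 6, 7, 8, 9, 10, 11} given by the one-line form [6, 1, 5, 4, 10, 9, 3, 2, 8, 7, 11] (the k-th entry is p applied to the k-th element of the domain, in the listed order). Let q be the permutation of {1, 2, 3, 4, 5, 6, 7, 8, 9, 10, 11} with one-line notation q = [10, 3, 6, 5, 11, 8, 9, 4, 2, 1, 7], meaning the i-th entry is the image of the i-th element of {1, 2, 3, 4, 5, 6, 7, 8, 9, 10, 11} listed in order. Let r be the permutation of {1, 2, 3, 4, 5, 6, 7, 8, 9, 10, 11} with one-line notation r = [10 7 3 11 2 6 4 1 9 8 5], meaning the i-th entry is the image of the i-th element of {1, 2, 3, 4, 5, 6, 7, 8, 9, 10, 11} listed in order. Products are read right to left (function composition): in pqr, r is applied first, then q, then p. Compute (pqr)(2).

(pqr)(2) = p(q(r(2))). r(2) = 7, then q(7) = 9, then p(9) = 8, so the result is 8.

8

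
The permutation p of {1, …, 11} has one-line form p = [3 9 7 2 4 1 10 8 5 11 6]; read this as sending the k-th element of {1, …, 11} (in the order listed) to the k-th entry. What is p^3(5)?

Tracing 5 → 4 → … returns to 5 after 4 steps, so 5 lies in a 4-cycle (2, 9, 5, 4).
Advancing 3 steps from 5: 5 → 4 → 2 → 9.

9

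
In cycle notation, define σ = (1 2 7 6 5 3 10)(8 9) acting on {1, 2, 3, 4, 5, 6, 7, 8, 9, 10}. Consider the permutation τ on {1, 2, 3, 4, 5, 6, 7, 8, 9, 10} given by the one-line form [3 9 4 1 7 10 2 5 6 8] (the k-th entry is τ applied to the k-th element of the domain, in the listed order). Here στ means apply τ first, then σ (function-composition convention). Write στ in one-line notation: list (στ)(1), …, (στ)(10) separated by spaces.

For each element, apply τ then σ: 1 → 3 → 10; 2 → 9 → 8; 3 → 4 → 4; 4 → 1 → 2; 5 → 7 → 6; 6 → 10 → 1; 7 → 2 → 7; 8 → 5 → 3; 9 → 6 → 5; 10 → 8 → 9.
Collecting the images, στ = [10 8 4 2 6 1 7 3 5 9].

10 8 4 2 6 1 7 3 5 9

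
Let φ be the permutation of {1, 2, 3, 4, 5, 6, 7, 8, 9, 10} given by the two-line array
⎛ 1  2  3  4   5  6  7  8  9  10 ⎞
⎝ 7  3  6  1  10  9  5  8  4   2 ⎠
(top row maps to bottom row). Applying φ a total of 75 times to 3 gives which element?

Tracing 3 → 6 → … returns to 3 after 9 steps, so 3 lies in a 9-cycle (1 7 5 10 2 3 6 9 4).
Since the cycle has length 9, φ^75 acts on it the same as φ^3 (75 mod 9 = 3).
Stepping 3 places around the cycle: 3 → 6 → 9 → 4.

4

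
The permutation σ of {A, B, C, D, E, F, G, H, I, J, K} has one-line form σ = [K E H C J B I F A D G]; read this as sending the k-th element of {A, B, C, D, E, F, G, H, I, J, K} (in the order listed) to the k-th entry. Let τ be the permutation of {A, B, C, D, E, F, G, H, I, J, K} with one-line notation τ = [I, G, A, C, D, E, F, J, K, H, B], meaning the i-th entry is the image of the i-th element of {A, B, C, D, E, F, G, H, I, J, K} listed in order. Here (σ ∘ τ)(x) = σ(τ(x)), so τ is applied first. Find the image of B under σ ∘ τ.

I

First apply τ: τ(B) = G, then σ(G) = I. Thus (σ ∘ τ)(B) = I.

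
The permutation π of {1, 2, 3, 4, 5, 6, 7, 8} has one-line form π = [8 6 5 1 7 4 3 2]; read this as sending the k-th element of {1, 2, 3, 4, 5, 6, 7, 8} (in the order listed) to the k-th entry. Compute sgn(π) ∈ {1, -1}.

1

In disjoint-cycle form the cycle lengths are 5, 3.
A cycle of length ℓ contributes ℓ−1 transpositions, so π is a product of 4 + 2 = 6 transpositions — even.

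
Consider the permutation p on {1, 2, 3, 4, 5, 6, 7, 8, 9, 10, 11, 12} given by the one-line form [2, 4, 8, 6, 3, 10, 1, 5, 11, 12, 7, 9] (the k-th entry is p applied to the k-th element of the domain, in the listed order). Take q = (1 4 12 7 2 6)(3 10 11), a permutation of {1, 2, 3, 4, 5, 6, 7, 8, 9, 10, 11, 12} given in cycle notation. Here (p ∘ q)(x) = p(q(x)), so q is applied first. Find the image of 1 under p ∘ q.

q(1) = 4, then p(4) = 6; composing gives (p ∘ q)(1) = 6.

6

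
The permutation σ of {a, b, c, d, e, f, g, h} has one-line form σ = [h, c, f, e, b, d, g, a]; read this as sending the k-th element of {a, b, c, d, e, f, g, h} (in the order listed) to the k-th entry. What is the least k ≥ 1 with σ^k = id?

10

Writing σ as disjoint cycles, the cycle lengths are 5, 2, 1.
The order is lcm(5, 2) = 10.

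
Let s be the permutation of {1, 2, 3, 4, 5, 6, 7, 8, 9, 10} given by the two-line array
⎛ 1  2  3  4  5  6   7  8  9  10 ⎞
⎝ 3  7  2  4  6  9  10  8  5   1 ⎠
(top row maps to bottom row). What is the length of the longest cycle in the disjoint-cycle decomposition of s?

5

Decomposing into disjoint cycles gives (1, 3, 2, 7, 10)(5, 6, 9); the longest has length 5.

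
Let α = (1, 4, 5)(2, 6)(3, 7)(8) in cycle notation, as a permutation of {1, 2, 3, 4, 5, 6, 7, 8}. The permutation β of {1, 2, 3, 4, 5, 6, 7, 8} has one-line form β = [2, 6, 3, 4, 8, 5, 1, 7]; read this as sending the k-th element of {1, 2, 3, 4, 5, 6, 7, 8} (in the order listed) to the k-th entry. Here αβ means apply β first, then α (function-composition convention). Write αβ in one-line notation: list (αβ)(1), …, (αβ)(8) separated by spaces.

Chase each element through β then α: 1 → 2 → 6; 2 → 6 → 2; 3 → 3 → 7; 4 → 4 → 5; 5 → 8 → 8; 6 → 5 → 1; 7 → 1 → 4; 8 → 7 → 3.
Collecting the images, αβ = [6 2 7 5 8 1 4 3].

6 2 7 5 8 1 4 3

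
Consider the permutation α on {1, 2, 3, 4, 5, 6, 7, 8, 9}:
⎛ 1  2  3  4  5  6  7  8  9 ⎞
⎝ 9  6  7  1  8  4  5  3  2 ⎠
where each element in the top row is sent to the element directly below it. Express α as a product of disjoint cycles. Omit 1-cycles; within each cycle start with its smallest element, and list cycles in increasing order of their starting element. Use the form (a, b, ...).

From 1: 1 → 9 → 2 → 6 → 4 → 1, closing the cycle (1, 9, 2, 6, 4).
Repeating from the next unused element and collecting all non-trivial cycles gives (1, 9, 2, 6, 4)(3, 7, 5, 8).

(1, 9, 2, 6, 4)(3, 7, 5, 8)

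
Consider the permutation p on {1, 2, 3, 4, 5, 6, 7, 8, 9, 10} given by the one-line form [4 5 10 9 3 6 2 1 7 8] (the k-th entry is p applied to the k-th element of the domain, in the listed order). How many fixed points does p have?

1

The fixed points (elements with p(x) = x) are {6}, so there is 1.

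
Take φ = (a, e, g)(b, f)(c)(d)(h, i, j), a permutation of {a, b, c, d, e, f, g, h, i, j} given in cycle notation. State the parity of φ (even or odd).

odd

The cycle lengths are 3, 3, 2, 1, 1.
A cycle of length ℓ contributes ℓ−1 transpositions, so φ is a product of 2 + 2 + 1 = 5 transpositions — odd.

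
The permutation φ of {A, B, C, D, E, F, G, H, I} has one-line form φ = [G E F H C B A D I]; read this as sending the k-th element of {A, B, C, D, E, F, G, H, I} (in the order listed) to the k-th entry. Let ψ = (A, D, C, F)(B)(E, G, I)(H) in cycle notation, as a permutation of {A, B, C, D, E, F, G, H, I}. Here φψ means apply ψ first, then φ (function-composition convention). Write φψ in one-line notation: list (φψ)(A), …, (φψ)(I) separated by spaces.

H E B F A G I D C

Chase each element through ψ then φ: A → D → H; B → B → E; C → F → B; D → C → F; E → G → A; F → A → G; G → I → I; H → H → D; I → E → C.
So φψ in one-line form is H E B F A G I D C.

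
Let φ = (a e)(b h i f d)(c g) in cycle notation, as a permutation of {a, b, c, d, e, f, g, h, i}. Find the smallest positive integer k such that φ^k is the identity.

10

The disjoint cycles have lengths 5, 2, 2.
The order of φ is the least common multiple of its cycle lengths: lcm(5, 2, 2) = 10.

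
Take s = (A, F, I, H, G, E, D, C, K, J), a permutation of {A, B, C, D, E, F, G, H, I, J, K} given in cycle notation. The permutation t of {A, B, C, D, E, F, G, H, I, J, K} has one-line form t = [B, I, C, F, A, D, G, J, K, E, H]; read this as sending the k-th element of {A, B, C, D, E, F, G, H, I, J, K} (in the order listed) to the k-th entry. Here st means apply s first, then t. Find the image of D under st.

C

First apply s: s(D) = C, then t(C) = C. Thus (st)(D) = C.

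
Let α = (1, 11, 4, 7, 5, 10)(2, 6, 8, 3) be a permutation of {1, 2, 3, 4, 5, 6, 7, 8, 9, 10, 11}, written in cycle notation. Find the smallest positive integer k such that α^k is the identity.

The disjoint cycles have lengths 6, 4, 1.
The order of α is the least common multiple of its cycle lengths: lcm(6, 4) = 12.

12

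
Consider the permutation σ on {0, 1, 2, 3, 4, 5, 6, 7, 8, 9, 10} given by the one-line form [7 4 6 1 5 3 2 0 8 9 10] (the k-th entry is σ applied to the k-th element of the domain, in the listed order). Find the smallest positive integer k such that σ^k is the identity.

4

Decomposing into disjoint cycles gives cycle lengths 4, 2, 2, 1, 1, 1.
Since disjoint cycles commute, ord(σ) = lcm(4, 2, 2) = 4.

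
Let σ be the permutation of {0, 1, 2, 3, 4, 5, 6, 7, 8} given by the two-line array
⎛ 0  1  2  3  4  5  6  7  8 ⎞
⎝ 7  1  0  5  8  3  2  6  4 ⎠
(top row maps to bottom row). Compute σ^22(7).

Tracing 7 → 6 → … returns to 7 after 4 steps, so 7 lies in a 4-cycle (0 7 6 2).
Since the cycle has length 4, σ^22 acts on it the same as σ^2 (22 mod 4 = 2).
Stepping 2 places around the cycle: 7 → 6 → 2.

2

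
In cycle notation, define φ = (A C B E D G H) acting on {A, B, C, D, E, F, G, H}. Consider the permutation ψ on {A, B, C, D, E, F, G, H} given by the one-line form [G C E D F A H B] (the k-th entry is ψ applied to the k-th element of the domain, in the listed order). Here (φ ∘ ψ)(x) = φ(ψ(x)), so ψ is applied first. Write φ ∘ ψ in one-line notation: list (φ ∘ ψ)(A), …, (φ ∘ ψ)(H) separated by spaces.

Chase each element through ψ then φ: A → G → H; B → C → B; C → E → D; D → D → G; E → F → F; F → A → C; G → H → A; H → B → E.
So φ ∘ ψ in one-line form is H B D G F C A E.

H B D G F C A E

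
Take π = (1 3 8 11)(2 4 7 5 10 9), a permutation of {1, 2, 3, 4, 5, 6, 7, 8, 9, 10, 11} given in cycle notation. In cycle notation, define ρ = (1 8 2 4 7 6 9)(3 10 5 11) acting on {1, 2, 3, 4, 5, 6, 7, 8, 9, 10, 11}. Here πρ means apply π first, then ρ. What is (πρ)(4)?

6

π(4) = 7, then ρ(7) = 6; composing gives (πρ)(4) = 6.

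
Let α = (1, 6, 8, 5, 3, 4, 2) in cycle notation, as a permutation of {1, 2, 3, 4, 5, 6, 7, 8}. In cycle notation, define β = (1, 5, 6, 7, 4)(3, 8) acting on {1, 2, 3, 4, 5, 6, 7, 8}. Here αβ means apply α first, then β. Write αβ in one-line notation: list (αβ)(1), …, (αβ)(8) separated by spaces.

Chase each element through α then β: 1 → 6 → 7; 2 → 1 → 5; 3 → 4 → 1; 4 → 2 → 2; 5 → 3 → 8; 6 → 8 → 3; 7 → 7 → 4; 8 → 5 → 6.
Collecting the images, αβ = [7 5 1 2 8 3 4 6].

7 5 1 2 8 3 4 6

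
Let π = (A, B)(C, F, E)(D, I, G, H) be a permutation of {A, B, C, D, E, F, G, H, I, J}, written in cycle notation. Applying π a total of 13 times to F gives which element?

E

F lies in the 3-cycle (C, F, E).
On a 3-cycle, π^3 is the identity, so π^13 = π^1 there (13 ≡ 1 mod 3).
Advancing 1 step from F: F → E.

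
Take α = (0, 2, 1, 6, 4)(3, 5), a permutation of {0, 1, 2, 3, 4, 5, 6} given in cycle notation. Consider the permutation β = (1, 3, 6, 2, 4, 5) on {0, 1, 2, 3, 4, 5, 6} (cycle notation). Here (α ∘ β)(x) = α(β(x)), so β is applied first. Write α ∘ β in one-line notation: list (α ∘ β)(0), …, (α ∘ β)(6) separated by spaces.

2 5 0 4 3 6 1

(α ∘ β)(x) = α(β(x)). Computing each image: α(β(0)) = α(0) = 2, α(β(1)) = α(3) = 5, α(β(2)) = α(4) = 0, α(β(3)) = α(6) = 4, α(β(4)) = α(5) = 3, α(β(5)) = α(1) = 6, α(β(6)) = α(2) = 1.
Hence α ∘ β = [2 5 0 4 3 6 1].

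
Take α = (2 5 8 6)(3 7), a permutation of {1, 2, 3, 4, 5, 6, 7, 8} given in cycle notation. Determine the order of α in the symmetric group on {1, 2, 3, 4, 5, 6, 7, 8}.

4

The disjoint cycles have lengths 4, 2, 1, 1.
Since disjoint cycles commute, ord(α) = lcm(4, 2) = 4.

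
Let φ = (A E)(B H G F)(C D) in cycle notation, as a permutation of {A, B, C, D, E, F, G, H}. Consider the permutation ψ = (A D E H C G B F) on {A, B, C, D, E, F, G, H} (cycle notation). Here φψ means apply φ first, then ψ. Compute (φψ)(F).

F

First apply φ: φ(F) = B, then ψ(B) = F. Thus (φψ)(F) = F.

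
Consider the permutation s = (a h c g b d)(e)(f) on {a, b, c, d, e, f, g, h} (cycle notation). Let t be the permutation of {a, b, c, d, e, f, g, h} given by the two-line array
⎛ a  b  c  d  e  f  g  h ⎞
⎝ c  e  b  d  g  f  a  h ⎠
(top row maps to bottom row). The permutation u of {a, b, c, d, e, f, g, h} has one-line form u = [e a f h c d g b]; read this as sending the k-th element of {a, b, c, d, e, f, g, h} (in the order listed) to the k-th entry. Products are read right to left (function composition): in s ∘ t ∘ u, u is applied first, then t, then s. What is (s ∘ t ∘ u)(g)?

h

Apply the permutations in order: u(g) = g, then t(g) = a, then s(a) = h. So (s ∘ t ∘ u)(g) = h.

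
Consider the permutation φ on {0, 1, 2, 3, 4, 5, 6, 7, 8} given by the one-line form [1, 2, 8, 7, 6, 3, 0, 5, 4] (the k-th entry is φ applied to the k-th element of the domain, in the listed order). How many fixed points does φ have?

No element satisfies φ(x) = x, so there are 0 fixed points.

0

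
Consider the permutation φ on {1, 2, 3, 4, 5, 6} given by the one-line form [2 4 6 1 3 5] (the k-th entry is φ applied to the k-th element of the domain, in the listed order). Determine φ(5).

5 is element number 5 of the domain, and entry number 5 of the one-line form is 3, so φ(5) = 3.

3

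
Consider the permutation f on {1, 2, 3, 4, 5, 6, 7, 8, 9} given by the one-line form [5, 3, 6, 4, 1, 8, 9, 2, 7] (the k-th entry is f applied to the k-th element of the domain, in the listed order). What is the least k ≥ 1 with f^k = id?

The disjoint-cycle form of f has cycle lengths 4, 2, 2, 1.
The order of f is the least common multiple of its cycle lengths: lcm(4, 2, 2) = 4.

4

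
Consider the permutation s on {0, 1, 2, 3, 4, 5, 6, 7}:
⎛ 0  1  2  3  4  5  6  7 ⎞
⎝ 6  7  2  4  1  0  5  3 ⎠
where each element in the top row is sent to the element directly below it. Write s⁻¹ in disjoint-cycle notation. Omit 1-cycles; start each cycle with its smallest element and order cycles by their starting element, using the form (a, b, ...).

First write s in disjoint cycles: (0, 6, 5)(1, 7, 3, 4).
The inverse reverses every cycle; in canonical form, s⁻¹ = (0, 5, 6)(1, 4, 3, 7).

(0, 5, 6)(1, 4, 3, 7)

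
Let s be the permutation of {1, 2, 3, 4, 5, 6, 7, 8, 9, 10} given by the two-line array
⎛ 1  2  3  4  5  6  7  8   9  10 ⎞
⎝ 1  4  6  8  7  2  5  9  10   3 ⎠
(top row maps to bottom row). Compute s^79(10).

6

Tracing 10 → 3 → … returns to 10 after 7 steps, so 10 lies in a 7-cycle (2 4 8 9 10 3 6).
Powers repeat with period 7 on this cycle, and 79 mod 7 = 2, so s^79(10) = s^2(10).
Advancing 2 steps from 10: 10 → 3 → 6.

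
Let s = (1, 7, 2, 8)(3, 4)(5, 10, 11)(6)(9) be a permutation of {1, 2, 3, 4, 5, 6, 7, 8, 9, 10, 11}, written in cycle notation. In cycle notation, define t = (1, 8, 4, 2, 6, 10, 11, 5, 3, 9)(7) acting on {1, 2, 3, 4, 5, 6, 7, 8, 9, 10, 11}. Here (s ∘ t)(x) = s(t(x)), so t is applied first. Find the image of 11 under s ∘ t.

t(11) = 5, then s(5) = 10; composing gives (s ∘ t)(11) = 10.

10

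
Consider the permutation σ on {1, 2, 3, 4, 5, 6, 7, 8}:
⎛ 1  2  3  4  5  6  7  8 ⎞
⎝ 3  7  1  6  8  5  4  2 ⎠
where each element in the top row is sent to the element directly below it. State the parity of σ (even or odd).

even

In disjoint-cycle form the cycle lengths are 6, 2.
A cycle is odd iff its length is even; σ has 2 even-length cycles, so sgn(σ) = (−1)^2 and σ is even.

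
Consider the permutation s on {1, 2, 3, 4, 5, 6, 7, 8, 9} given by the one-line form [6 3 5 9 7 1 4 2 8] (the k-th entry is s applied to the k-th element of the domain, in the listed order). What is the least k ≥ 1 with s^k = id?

14

The disjoint-cycle form of s has cycle lengths 7, 2.
The order is lcm(7, 2) = 14.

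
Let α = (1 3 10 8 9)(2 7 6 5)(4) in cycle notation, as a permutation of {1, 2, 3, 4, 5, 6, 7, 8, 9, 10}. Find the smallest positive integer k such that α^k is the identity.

20

The disjoint cycles have lengths 5, 4, 1.
The order of α is the least common multiple of its cycle lengths: lcm(5, 4) = 20.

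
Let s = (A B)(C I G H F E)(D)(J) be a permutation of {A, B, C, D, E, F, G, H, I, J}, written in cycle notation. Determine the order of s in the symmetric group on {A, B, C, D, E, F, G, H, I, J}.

The cycle type of s is (6, 2, 1, 1).
The order is lcm(6, 2) = 6.

6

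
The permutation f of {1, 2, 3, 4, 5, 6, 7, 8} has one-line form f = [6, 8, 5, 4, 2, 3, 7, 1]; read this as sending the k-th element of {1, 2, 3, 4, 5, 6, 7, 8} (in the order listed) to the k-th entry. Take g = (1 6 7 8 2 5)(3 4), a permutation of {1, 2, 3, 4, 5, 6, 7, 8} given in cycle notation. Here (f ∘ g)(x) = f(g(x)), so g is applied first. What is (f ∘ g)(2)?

First apply g: g(2) = 5, then f(5) = 2. Thus (f ∘ g)(2) = 2.

2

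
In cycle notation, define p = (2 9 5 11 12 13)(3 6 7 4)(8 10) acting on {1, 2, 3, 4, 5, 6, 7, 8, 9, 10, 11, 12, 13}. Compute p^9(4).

3

4 lies in the 4-cycle (3 6 7 4).
Since the cycle has length 4, p^9 acts on it the same as p^1 (9 mod 4 = 1).
Stepping 1 place around the cycle: 4 → 3.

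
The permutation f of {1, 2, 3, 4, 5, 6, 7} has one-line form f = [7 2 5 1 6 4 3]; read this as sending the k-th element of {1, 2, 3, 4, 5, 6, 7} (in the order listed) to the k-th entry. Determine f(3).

5

3 is element number 3 of the domain, and entry number 3 of the one-line form is 5, so f(3) = 5.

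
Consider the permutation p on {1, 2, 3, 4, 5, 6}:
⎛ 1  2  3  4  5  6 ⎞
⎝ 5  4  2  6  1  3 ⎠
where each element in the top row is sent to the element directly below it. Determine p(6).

3

The entry below 6 in the array is 3, so p(6) = 3.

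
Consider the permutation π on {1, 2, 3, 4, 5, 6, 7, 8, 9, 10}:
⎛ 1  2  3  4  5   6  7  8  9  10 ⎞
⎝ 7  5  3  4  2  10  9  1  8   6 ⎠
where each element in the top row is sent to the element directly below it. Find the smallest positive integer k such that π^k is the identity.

4

Decomposing into disjoint cycles gives cycle lengths 4, 2, 2, 1, 1.
The order is lcm(4, 2, 2) = 4.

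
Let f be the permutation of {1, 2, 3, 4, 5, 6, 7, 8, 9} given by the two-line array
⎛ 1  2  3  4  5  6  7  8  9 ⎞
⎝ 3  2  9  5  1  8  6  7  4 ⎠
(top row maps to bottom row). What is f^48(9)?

1

Tracing 9 → 4 → … returns to 9 after 5 steps, so 9 lies in a 5-cycle (1, 3, 9, 4, 5).
Powers repeat with period 5 on this cycle, and 48 mod 5 = 3, so f^48(9) = f^3(9).
Stepping 3 places around the cycle: 9 → 4 → 5 → 1.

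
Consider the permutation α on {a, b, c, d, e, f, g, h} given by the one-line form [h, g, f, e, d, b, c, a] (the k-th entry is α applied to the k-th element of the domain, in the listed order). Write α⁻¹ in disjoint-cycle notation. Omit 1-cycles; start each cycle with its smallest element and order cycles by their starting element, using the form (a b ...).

(a h)(b f c g)(d e)

First write α in disjoint cycles: (a h)(b g c f)(d e).
Reversing each cycle (and rotating so the smallest element leads) gives α⁻¹ = (a h)(b f c g)(d e).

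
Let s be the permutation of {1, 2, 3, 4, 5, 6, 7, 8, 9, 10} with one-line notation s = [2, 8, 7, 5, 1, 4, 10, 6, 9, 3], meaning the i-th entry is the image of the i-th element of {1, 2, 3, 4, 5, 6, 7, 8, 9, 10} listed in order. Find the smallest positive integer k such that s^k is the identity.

6

Decomposing into disjoint cycles gives cycle lengths 6, 3, 1.
Since disjoint cycles commute, ord(s) = lcm(6, 3) = 6.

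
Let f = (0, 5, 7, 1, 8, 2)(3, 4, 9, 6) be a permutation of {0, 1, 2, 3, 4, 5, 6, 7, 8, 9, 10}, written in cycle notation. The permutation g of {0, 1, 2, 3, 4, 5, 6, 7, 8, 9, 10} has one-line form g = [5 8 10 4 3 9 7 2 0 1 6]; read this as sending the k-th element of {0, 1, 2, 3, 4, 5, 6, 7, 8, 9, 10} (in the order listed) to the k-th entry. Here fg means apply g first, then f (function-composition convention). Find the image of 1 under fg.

2

(fg)(1) = f(g(1)). g(1) = 8, then f(8) = 2. So (fg)(1) = 2.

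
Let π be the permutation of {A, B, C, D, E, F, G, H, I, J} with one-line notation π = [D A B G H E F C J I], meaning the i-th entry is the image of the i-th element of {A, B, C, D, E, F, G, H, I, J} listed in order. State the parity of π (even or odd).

even

In disjoint-cycle form the cycle lengths are 8, 2.
A cycle of length ℓ contributes ℓ−1 transpositions, so π is a product of 7 + 1 = 8 transpositions — even.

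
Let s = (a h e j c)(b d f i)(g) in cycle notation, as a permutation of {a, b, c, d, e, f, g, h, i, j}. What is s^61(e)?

j

e lies in the 5-cycle (a h e j c).
On a 5-cycle, s^5 is the identity, so s^61 = s^1 there (61 ≡ 1 mod 5).
Stepping 1 place around the cycle: e → j.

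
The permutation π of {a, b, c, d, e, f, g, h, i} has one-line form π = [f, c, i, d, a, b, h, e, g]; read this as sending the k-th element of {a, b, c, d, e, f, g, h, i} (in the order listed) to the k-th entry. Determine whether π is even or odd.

In disjoint-cycle form the cycle lengths are 8, 1.
A cycle is odd iff its length is even; π has 1 even-length cycle, so sgn(π) = (−1)^1 and π is odd.

odd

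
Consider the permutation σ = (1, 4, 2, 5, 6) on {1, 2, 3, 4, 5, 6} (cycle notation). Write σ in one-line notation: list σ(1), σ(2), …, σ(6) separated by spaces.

4 5 3 2 6 1

Image by image: 1↦4, 2↦5, 3↦3, 4↦2, 5↦6, 6↦1.
So the one-line form is 4 5 3 2 6 1.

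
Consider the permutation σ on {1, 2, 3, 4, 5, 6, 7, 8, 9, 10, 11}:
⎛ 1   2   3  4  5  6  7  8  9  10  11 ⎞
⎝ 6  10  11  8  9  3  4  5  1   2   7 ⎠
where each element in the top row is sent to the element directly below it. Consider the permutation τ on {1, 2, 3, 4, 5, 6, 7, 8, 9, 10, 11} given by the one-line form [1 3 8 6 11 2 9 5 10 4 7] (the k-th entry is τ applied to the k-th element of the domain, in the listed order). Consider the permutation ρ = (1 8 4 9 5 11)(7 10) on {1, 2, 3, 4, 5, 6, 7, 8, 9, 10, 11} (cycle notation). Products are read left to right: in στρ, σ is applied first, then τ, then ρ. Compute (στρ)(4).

Chase 4: σ(4) = 8; τ(8) = 5; ρ(5) = 11. Hence (στρ)(4) = 11.

11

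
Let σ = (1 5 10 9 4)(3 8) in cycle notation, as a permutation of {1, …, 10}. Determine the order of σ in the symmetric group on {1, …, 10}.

The cycle type of σ is (5, 2, 1, 1, 1).
Since disjoint cycles commute, ord(σ) = lcm(5, 2) = 10.

10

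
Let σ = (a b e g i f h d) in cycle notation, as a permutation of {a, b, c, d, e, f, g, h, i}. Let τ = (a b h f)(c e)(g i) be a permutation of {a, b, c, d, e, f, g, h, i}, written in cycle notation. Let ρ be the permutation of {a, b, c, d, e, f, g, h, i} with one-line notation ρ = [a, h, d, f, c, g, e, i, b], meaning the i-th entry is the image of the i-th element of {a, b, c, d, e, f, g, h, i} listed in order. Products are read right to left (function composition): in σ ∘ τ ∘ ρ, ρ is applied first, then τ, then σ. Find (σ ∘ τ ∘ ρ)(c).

Apply the permutations in order: ρ(c) = d, then τ(d) = d, then σ(d) = a. So (σ ∘ τ ∘ ρ)(c) = a.

a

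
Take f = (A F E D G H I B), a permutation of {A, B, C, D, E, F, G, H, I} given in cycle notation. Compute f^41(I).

I lies in the 8-cycle (A F E D G H I B).
Powers repeat with period 8 on this cycle, and 41 mod 8 = 1, so f^41(I) = f^1(I).
Stepping 1 place around the cycle: I → B.

B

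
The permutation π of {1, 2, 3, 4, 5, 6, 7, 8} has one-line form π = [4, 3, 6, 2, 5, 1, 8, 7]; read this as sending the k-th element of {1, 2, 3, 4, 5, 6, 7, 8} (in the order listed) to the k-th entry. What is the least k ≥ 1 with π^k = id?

10

The disjoint-cycle form of π has cycle lengths 5, 2, 1.
The order of π is the least common multiple of its cycle lengths: lcm(5, 2) = 10.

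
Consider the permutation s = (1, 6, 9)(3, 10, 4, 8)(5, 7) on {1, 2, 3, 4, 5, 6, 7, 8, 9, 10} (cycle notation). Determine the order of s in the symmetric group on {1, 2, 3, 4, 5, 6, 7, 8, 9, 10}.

The cycle type of s is (4, 3, 2, 1).
Since disjoint cycles commute, ord(s) = lcm(4, 3, 2) = 12.

12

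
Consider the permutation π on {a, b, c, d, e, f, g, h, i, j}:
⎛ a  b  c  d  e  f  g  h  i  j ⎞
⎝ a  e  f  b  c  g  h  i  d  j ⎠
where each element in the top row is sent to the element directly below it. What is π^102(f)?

Tracing f → g → … returns to f after 8 steps, so f lies in an 8-cycle (b e c f g h i d).
On an 8-cycle, π^8 is the identity, so π^102 = π^6 there (102 ≡ 6 mod 8).
Advancing 6 steps from f: f → g → h → i → d → b → e.

e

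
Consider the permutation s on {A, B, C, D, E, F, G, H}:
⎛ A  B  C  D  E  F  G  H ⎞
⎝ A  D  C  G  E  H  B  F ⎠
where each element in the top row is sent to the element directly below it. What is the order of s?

Writing s as disjoint cycles, the cycle lengths are 3, 2, 1, 1, 1.
The order of s is the least common multiple of its cycle lengths: lcm(3, 2) = 6.

6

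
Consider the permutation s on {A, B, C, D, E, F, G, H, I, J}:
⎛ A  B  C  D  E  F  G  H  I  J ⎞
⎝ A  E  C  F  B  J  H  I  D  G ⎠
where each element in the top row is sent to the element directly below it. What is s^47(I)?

H

Tracing I → D → … returns to I after 6 steps, so I lies in a 6-cycle (D F J G H I).
Powers repeat with period 6 on this cycle, and 47 mod 6 = 5, so s^47(I) = s^5(I).
Stepping 5 places around the cycle: I → D → F → J → G → H.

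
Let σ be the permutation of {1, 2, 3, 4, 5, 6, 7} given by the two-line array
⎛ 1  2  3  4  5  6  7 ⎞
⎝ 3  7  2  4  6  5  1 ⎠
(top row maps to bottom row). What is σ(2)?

7

The entry below 2 in the array is 7, so σ(2) = 7.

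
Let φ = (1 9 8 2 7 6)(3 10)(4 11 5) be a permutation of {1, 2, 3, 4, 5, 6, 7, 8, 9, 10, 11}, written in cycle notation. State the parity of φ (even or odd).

The cycle lengths are 6, 3, 2.
A cycle of length ℓ contributes ℓ−1 transpositions, so φ is a product of 5 + 2 + 1 = 8 transpositions — even.

even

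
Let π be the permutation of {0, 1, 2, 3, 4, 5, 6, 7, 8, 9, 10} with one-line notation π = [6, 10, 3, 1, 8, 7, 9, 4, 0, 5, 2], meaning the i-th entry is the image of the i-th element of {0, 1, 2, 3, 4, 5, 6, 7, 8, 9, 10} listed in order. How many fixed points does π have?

0

No element satisfies π(x) = x, so there are 0 fixed points.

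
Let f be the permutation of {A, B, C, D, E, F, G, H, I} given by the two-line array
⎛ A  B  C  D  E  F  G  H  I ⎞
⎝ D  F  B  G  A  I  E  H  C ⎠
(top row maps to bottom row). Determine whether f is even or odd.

In disjoint-cycle form the cycle lengths are 4, 4, 1.
A cycle is odd iff its length is even; f has 2 even-length cycles, so sgn(f) = (−1)^2 and f is even.

even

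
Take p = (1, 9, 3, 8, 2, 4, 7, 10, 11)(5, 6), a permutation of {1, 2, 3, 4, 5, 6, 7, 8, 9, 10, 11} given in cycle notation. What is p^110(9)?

9 lies in the 9-cycle (1, 9, 3, 8, 2, 4, 7, 10, 11).
Since the cycle has length 9, p^110 acts on it the same as p^2 (110 mod 9 = 2).
Stepping 2 places around the cycle: 9 → 3 → 8.

8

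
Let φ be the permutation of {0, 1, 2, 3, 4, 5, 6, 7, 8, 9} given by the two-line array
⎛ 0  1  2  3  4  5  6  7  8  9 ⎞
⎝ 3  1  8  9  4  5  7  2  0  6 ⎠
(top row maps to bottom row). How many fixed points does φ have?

3

The fixed points (elements with φ(x) = x) are {1, 4, 5}, so there are 3.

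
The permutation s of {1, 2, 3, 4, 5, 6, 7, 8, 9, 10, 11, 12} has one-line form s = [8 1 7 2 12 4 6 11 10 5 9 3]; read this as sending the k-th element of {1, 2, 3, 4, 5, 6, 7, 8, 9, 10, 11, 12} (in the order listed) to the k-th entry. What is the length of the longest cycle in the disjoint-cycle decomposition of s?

Decomposing into disjoint cycles gives (1 8 11 9 10 5 12 3 7 6 4 2); the longest has length 12.

12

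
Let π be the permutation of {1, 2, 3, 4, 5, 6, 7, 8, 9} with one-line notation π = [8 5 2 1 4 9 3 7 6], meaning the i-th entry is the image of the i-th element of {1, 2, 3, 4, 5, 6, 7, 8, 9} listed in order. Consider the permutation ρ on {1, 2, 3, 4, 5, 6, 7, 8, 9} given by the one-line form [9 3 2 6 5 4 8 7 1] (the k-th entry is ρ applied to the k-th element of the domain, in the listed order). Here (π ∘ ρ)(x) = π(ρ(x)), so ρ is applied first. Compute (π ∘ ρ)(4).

ρ(4) = 6, then π(6) = 9; composing gives (π ∘ ρ)(4) = 9.

9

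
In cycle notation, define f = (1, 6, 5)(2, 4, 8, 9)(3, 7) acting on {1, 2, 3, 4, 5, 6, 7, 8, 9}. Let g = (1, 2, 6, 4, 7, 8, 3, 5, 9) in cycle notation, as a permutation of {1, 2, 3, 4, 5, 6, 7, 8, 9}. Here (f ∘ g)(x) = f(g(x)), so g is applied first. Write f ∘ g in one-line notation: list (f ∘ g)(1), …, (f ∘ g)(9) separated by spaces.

4 5 1 3 2 8 9 7 6

For each element, apply g then f: 1 → 2 → 4; 2 → 6 → 5; 3 → 5 → 1; 4 → 7 → 3; 5 → 9 → 2; 6 → 4 → 8; 7 → 8 → 9; 8 → 3 → 7; 9 → 1 → 6.
So f ∘ g in one-line form is 4 5 1 3 2 8 9 7 6.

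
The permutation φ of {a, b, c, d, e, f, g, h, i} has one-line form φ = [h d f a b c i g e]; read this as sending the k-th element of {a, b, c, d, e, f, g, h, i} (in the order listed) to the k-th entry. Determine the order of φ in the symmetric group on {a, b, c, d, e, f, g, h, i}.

14

The disjoint-cycle form of φ has cycle lengths 7, 2.
The order is lcm(7, 2) = 14.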